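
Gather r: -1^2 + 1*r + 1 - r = 0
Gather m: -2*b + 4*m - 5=-2*b + 4*m - 5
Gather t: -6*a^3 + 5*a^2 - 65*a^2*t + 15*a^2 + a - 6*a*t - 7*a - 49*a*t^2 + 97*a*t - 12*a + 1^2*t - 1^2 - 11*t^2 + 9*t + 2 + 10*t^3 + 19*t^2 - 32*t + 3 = -6*a^3 + 20*a^2 - 18*a + 10*t^3 + t^2*(8 - 49*a) + t*(-65*a^2 + 91*a - 22) + 4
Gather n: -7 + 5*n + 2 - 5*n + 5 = 0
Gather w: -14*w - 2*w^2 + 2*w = -2*w^2 - 12*w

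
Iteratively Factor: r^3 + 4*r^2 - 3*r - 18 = (r - 2)*(r^2 + 6*r + 9) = (r - 2)*(r + 3)*(r + 3)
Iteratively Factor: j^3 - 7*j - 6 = (j + 2)*(j^2 - 2*j - 3) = (j - 3)*(j + 2)*(j + 1)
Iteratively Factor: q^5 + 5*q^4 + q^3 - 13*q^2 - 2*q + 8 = (q - 1)*(q^4 + 6*q^3 + 7*q^2 - 6*q - 8) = (q - 1)*(q + 4)*(q^3 + 2*q^2 - q - 2) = (q - 1)*(q + 2)*(q + 4)*(q^2 - 1) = (q - 1)*(q + 1)*(q + 2)*(q + 4)*(q - 1)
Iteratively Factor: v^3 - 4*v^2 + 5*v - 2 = (v - 1)*(v^2 - 3*v + 2) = (v - 1)^2*(v - 2)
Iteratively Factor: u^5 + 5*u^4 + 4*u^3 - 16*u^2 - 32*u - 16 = (u - 2)*(u^4 + 7*u^3 + 18*u^2 + 20*u + 8) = (u - 2)*(u + 2)*(u^3 + 5*u^2 + 8*u + 4) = (u - 2)*(u + 2)^2*(u^2 + 3*u + 2) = (u - 2)*(u + 1)*(u + 2)^2*(u + 2)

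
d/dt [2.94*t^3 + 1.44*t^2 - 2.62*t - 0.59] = 8.82*t^2 + 2.88*t - 2.62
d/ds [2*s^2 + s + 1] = 4*s + 1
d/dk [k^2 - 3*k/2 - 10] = 2*k - 3/2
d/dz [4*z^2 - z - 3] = 8*z - 1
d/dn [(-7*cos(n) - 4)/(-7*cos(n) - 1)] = 21*sin(n)/(7*cos(n) + 1)^2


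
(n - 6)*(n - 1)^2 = n^3 - 8*n^2 + 13*n - 6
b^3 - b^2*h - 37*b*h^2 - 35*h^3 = (b - 7*h)*(b + h)*(b + 5*h)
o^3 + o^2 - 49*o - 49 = (o - 7)*(o + 1)*(o + 7)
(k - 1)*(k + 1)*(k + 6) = k^3 + 6*k^2 - k - 6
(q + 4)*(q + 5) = q^2 + 9*q + 20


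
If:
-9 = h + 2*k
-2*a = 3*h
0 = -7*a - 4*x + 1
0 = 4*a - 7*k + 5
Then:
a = -219/10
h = 73/5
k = -59/5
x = 1543/40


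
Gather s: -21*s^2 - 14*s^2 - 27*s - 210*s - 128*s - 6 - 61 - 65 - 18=-35*s^2 - 365*s - 150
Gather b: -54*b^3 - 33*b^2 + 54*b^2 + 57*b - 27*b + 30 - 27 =-54*b^3 + 21*b^2 + 30*b + 3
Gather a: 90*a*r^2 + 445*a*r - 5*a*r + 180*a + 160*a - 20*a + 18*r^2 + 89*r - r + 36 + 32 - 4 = a*(90*r^2 + 440*r + 320) + 18*r^2 + 88*r + 64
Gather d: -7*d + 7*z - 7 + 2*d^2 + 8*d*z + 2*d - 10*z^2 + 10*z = 2*d^2 + d*(8*z - 5) - 10*z^2 + 17*z - 7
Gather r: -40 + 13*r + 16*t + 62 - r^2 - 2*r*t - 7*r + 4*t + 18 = -r^2 + r*(6 - 2*t) + 20*t + 40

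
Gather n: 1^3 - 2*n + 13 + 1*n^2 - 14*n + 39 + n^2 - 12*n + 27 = 2*n^2 - 28*n + 80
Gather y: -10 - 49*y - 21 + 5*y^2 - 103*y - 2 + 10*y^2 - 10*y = 15*y^2 - 162*y - 33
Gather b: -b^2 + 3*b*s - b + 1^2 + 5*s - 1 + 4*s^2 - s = -b^2 + b*(3*s - 1) + 4*s^2 + 4*s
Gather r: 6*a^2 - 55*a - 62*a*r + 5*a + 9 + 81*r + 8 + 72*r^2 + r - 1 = 6*a^2 - 50*a + 72*r^2 + r*(82 - 62*a) + 16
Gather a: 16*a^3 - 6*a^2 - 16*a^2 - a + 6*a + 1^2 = 16*a^3 - 22*a^2 + 5*a + 1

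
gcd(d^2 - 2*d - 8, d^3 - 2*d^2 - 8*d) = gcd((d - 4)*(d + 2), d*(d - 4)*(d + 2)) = d^2 - 2*d - 8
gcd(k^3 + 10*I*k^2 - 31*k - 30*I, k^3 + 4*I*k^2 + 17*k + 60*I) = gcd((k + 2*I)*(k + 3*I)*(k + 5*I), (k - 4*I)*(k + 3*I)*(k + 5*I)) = k^2 + 8*I*k - 15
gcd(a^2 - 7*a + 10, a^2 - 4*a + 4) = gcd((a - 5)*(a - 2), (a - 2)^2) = a - 2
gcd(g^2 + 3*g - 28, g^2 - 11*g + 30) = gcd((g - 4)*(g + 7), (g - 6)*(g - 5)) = 1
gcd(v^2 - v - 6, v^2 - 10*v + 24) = 1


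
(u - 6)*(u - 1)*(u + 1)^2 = u^4 - 5*u^3 - 7*u^2 + 5*u + 6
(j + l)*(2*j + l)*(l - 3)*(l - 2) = 2*j^2*l^2 - 10*j^2*l + 12*j^2 + 3*j*l^3 - 15*j*l^2 + 18*j*l + l^4 - 5*l^3 + 6*l^2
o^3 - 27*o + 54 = (o - 3)^2*(o + 6)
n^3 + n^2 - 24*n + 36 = (n - 3)*(n - 2)*(n + 6)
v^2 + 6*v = v*(v + 6)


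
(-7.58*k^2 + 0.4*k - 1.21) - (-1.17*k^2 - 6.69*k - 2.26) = -6.41*k^2 + 7.09*k + 1.05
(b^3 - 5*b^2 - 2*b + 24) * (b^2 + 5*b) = b^5 - 27*b^3 + 14*b^2 + 120*b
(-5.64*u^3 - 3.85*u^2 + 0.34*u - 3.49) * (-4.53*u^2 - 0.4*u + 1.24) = 25.5492*u^5 + 19.6965*u^4 - 6.9938*u^3 + 10.8997*u^2 + 1.8176*u - 4.3276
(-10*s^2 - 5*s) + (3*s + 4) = -10*s^2 - 2*s + 4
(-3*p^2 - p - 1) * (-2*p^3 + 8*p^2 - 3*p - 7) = 6*p^5 - 22*p^4 + 3*p^3 + 16*p^2 + 10*p + 7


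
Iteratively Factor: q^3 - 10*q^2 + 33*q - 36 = (q - 3)*(q^2 - 7*q + 12) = (q - 4)*(q - 3)*(q - 3)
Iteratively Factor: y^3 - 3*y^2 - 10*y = (y + 2)*(y^2 - 5*y) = y*(y + 2)*(y - 5)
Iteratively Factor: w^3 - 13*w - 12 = (w + 1)*(w^2 - w - 12) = (w + 1)*(w + 3)*(w - 4)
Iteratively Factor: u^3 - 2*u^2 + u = (u - 1)*(u^2 - u) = u*(u - 1)*(u - 1)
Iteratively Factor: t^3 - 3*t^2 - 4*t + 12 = (t - 2)*(t^2 - t - 6) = (t - 3)*(t - 2)*(t + 2)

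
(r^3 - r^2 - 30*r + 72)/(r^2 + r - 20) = (r^2 + 3*r - 18)/(r + 5)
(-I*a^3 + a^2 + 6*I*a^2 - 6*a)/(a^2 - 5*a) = (-I*a^2 + a + 6*I*a - 6)/(a - 5)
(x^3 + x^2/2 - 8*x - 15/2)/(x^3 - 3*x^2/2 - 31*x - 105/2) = (x^2 - 2*x - 3)/(x^2 - 4*x - 21)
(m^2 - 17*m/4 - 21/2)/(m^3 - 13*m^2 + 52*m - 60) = (m + 7/4)/(m^2 - 7*m + 10)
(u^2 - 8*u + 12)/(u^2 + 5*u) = (u^2 - 8*u + 12)/(u*(u + 5))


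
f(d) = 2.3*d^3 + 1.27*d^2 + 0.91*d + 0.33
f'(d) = 6.9*d^2 + 2.54*d + 0.91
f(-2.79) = -42.27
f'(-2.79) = 47.53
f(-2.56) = -32.26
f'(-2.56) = 39.63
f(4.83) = 293.51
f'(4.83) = 174.15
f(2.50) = 46.48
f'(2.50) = 50.38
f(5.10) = 343.10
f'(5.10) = 193.33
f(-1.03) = -1.77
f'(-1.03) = 5.61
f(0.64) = 2.04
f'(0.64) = 5.36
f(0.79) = 2.98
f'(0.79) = 7.22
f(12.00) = 4168.53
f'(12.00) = 1024.99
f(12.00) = 4168.53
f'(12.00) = 1024.99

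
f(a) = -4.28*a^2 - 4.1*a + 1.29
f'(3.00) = -29.78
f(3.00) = -49.53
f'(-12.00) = 98.62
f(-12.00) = -565.83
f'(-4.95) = 38.27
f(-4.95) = -83.29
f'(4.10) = -39.20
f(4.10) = -87.47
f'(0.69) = -10.01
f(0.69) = -3.58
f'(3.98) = -38.17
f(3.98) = -82.82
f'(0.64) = -9.58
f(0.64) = -3.09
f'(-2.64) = 18.50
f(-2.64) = -17.72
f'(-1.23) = 6.43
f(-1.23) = -0.14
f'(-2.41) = 16.53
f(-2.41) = -13.69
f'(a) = -8.56*a - 4.1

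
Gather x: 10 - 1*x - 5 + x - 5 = 0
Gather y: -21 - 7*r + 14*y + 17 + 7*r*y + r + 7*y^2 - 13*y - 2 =-6*r + 7*y^2 + y*(7*r + 1) - 6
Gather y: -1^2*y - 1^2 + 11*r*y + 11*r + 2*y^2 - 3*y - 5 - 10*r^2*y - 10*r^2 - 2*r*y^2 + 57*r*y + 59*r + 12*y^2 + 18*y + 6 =-10*r^2 + 70*r + y^2*(14 - 2*r) + y*(-10*r^2 + 68*r + 14)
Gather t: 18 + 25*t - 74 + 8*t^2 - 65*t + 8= 8*t^2 - 40*t - 48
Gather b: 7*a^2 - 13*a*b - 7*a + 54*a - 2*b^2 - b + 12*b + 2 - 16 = 7*a^2 + 47*a - 2*b^2 + b*(11 - 13*a) - 14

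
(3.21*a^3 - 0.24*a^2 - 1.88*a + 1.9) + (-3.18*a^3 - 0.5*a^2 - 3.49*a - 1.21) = 0.0299999999999998*a^3 - 0.74*a^2 - 5.37*a + 0.69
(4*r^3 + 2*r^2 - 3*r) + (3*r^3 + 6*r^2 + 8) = 7*r^3 + 8*r^2 - 3*r + 8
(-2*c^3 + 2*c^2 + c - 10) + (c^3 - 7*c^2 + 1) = -c^3 - 5*c^2 + c - 9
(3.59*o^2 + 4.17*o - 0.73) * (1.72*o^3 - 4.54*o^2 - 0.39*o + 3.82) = 6.1748*o^5 - 9.1262*o^4 - 21.5875*o^3 + 15.4017*o^2 + 16.2141*o - 2.7886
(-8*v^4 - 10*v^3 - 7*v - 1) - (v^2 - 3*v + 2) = -8*v^4 - 10*v^3 - v^2 - 4*v - 3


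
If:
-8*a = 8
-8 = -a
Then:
No Solution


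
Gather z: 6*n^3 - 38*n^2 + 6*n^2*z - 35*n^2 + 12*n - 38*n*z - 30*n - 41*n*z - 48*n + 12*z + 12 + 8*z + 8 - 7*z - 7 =6*n^3 - 73*n^2 - 66*n + z*(6*n^2 - 79*n + 13) + 13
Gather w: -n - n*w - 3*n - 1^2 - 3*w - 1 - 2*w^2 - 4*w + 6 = -4*n - 2*w^2 + w*(-n - 7) + 4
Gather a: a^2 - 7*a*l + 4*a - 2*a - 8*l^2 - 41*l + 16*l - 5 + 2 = a^2 + a*(2 - 7*l) - 8*l^2 - 25*l - 3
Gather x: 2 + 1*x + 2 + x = 2*x + 4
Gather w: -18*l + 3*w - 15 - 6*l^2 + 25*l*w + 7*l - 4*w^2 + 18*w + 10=-6*l^2 - 11*l - 4*w^2 + w*(25*l + 21) - 5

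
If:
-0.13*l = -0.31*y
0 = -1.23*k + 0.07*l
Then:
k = 0.135709818636648*y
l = 2.38461538461538*y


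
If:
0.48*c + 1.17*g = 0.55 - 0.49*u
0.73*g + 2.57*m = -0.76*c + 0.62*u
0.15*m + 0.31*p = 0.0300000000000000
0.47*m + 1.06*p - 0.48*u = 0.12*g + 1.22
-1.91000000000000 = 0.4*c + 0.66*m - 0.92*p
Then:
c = -2.49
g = 2.72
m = -0.75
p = 0.46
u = -2.94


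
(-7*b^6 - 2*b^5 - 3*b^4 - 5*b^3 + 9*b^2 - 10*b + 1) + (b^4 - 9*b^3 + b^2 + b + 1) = -7*b^6 - 2*b^5 - 2*b^4 - 14*b^3 + 10*b^2 - 9*b + 2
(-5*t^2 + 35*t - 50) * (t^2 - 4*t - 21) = -5*t^4 + 55*t^3 - 85*t^2 - 535*t + 1050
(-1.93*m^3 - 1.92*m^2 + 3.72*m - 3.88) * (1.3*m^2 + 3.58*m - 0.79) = -2.509*m^5 - 9.4054*m^4 - 0.512899999999999*m^3 + 9.7904*m^2 - 16.8292*m + 3.0652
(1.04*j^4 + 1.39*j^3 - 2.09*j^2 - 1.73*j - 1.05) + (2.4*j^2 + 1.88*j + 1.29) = 1.04*j^4 + 1.39*j^3 + 0.31*j^2 + 0.15*j + 0.24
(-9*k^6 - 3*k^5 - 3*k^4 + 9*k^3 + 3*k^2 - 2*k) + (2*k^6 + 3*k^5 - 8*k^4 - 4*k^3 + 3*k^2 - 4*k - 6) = -7*k^6 - 11*k^4 + 5*k^3 + 6*k^2 - 6*k - 6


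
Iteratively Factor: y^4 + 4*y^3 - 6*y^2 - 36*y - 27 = (y - 3)*(y^3 + 7*y^2 + 15*y + 9) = (y - 3)*(y + 1)*(y^2 + 6*y + 9) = (y - 3)*(y + 1)*(y + 3)*(y + 3)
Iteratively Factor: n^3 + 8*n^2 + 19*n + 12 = (n + 1)*(n^2 + 7*n + 12) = (n + 1)*(n + 3)*(n + 4)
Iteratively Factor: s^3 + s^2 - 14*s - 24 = (s + 3)*(s^2 - 2*s - 8) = (s - 4)*(s + 3)*(s + 2)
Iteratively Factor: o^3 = (o)*(o^2) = o^2*(o)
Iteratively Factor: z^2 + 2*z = (z)*(z + 2)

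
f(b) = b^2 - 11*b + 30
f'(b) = 2*b - 11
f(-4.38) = 97.36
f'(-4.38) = -19.76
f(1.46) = 16.07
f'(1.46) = -8.08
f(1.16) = 18.59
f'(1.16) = -8.68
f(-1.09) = 43.18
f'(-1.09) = -13.18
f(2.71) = 7.53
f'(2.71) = -5.58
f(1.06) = 19.46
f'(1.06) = -8.88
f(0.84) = 21.47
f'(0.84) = -9.32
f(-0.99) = 41.87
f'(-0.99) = -12.98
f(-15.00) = 420.00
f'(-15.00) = -41.00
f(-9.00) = 210.00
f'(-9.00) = -29.00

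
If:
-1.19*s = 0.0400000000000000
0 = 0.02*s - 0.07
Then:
No Solution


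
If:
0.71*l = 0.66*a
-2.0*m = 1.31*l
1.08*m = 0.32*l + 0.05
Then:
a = -0.05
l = -0.05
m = 0.03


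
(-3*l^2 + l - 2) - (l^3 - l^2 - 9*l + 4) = -l^3 - 2*l^2 + 10*l - 6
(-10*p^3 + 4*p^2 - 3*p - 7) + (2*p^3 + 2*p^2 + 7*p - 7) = -8*p^3 + 6*p^2 + 4*p - 14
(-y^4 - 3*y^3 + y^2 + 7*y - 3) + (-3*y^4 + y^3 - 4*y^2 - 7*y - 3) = -4*y^4 - 2*y^3 - 3*y^2 - 6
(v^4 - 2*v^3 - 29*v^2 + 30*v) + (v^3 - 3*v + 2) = v^4 - v^3 - 29*v^2 + 27*v + 2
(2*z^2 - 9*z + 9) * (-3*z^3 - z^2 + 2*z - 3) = -6*z^5 + 25*z^4 - 14*z^3 - 33*z^2 + 45*z - 27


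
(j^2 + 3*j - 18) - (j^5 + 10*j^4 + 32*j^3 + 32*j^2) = -j^5 - 10*j^4 - 32*j^3 - 31*j^2 + 3*j - 18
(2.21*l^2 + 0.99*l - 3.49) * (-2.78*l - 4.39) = -6.1438*l^3 - 12.4541*l^2 + 5.3561*l + 15.3211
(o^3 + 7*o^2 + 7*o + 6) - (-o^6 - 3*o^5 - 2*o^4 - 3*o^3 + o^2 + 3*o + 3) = o^6 + 3*o^5 + 2*o^4 + 4*o^3 + 6*o^2 + 4*o + 3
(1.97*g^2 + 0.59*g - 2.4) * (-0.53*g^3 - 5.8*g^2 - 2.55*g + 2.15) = -1.0441*g^5 - 11.7387*g^4 - 7.1735*g^3 + 16.651*g^2 + 7.3885*g - 5.16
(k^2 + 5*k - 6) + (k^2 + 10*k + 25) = 2*k^2 + 15*k + 19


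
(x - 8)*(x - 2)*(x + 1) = x^3 - 9*x^2 + 6*x + 16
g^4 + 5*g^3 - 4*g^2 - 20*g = g*(g - 2)*(g + 2)*(g + 5)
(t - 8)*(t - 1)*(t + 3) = t^3 - 6*t^2 - 19*t + 24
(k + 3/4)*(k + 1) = k^2 + 7*k/4 + 3/4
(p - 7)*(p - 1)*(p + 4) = p^3 - 4*p^2 - 25*p + 28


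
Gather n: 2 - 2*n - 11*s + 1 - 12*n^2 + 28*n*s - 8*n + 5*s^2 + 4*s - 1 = -12*n^2 + n*(28*s - 10) + 5*s^2 - 7*s + 2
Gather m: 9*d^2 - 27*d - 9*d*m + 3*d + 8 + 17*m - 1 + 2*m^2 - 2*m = 9*d^2 - 24*d + 2*m^2 + m*(15 - 9*d) + 7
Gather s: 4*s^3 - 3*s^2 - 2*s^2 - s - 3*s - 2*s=4*s^3 - 5*s^2 - 6*s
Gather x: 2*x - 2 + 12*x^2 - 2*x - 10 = 12*x^2 - 12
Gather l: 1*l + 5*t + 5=l + 5*t + 5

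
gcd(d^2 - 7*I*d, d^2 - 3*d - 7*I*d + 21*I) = d - 7*I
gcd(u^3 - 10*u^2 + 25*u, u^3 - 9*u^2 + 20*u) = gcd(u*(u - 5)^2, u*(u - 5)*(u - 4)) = u^2 - 5*u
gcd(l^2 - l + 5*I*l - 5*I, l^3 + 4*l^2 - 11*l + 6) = l - 1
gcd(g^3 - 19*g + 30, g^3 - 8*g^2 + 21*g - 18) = g^2 - 5*g + 6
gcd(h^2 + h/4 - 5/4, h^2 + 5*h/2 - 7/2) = h - 1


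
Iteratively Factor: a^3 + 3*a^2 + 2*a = (a)*(a^2 + 3*a + 2) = a*(a + 1)*(a + 2)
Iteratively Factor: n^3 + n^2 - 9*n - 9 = (n + 3)*(n^2 - 2*n - 3) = (n + 1)*(n + 3)*(n - 3)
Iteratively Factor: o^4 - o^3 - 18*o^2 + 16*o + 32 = (o - 4)*(o^3 + 3*o^2 - 6*o - 8) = (o - 4)*(o - 2)*(o^2 + 5*o + 4) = (o - 4)*(o - 2)*(o + 1)*(o + 4)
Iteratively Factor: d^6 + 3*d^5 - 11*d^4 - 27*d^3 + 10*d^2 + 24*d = (d + 2)*(d^5 + d^4 - 13*d^3 - d^2 + 12*d) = d*(d + 2)*(d^4 + d^3 - 13*d^2 - d + 12) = d*(d + 1)*(d + 2)*(d^3 - 13*d + 12) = d*(d + 1)*(d + 2)*(d + 4)*(d^2 - 4*d + 3) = d*(d - 3)*(d + 1)*(d + 2)*(d + 4)*(d - 1)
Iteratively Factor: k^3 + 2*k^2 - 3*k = (k - 1)*(k^2 + 3*k) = (k - 1)*(k + 3)*(k)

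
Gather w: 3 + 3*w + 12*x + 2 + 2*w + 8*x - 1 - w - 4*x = 4*w + 16*x + 4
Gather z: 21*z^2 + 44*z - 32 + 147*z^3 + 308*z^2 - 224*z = 147*z^3 + 329*z^2 - 180*z - 32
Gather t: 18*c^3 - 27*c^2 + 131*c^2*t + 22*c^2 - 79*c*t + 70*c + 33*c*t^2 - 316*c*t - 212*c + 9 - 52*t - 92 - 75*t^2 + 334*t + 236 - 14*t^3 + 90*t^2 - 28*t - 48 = 18*c^3 - 5*c^2 - 142*c - 14*t^3 + t^2*(33*c + 15) + t*(131*c^2 - 395*c + 254) + 105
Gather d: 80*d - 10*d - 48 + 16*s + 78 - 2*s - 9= 70*d + 14*s + 21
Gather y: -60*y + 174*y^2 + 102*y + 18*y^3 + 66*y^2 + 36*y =18*y^3 + 240*y^2 + 78*y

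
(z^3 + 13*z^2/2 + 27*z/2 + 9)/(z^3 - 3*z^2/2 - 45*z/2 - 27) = (z + 2)/(z - 6)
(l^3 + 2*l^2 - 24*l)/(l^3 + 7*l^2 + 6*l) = (l - 4)/(l + 1)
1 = 1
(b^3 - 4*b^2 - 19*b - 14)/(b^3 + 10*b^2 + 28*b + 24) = (b^2 - 6*b - 7)/(b^2 + 8*b + 12)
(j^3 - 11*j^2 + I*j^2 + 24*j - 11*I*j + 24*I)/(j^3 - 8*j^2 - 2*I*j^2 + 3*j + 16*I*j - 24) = (j - 3)/(j - 3*I)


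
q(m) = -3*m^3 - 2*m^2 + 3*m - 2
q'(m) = -9*m^2 - 4*m + 3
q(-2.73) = 35.94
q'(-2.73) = -53.16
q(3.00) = -92.00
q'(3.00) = -90.00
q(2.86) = -79.96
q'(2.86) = -82.06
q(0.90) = -3.11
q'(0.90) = -7.89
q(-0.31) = -3.03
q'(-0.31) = 3.38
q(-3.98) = 143.51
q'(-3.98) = -123.64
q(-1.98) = 7.51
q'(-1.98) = -24.36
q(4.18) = -243.51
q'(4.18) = -170.97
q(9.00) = -2324.00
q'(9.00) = -762.00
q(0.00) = -2.00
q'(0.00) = 3.00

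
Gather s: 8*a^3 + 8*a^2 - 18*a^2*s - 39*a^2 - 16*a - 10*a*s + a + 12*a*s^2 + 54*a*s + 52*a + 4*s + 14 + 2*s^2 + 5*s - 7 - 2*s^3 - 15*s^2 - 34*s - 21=8*a^3 - 31*a^2 + 37*a - 2*s^3 + s^2*(12*a - 13) + s*(-18*a^2 + 44*a - 25) - 14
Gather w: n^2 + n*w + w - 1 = n^2 + w*(n + 1) - 1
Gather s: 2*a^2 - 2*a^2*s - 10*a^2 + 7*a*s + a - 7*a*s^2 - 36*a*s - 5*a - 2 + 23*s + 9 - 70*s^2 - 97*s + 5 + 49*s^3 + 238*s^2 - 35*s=-8*a^2 - 4*a + 49*s^3 + s^2*(168 - 7*a) + s*(-2*a^2 - 29*a - 109) + 12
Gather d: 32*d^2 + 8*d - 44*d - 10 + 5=32*d^2 - 36*d - 5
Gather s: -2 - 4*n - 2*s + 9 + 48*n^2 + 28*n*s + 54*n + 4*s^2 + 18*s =48*n^2 + 50*n + 4*s^2 + s*(28*n + 16) + 7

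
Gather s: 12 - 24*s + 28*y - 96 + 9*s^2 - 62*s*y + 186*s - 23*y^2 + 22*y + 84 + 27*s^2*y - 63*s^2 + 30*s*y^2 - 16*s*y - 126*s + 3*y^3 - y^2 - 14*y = s^2*(27*y - 54) + s*(30*y^2 - 78*y + 36) + 3*y^3 - 24*y^2 + 36*y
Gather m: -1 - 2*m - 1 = -2*m - 2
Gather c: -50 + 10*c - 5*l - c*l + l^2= c*(10 - l) + l^2 - 5*l - 50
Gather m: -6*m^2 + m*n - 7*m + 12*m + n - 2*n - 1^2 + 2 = -6*m^2 + m*(n + 5) - n + 1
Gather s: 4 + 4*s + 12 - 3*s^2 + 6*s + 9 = -3*s^2 + 10*s + 25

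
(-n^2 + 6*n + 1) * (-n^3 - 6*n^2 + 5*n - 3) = n^5 - 42*n^3 + 27*n^2 - 13*n - 3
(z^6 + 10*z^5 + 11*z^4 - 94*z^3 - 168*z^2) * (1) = z^6 + 10*z^5 + 11*z^4 - 94*z^3 - 168*z^2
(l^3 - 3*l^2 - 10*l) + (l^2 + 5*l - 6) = l^3 - 2*l^2 - 5*l - 6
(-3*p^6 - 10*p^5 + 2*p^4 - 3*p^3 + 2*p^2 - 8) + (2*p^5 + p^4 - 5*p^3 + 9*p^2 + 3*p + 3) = -3*p^6 - 8*p^5 + 3*p^4 - 8*p^3 + 11*p^2 + 3*p - 5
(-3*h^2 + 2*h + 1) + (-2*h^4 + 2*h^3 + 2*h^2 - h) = -2*h^4 + 2*h^3 - h^2 + h + 1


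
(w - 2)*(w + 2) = w^2 - 4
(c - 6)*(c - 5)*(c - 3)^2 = c^4 - 17*c^3 + 105*c^2 - 279*c + 270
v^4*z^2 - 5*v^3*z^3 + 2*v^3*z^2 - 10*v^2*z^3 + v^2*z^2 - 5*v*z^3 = v*(v - 5*z)*(v*z + z)^2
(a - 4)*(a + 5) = a^2 + a - 20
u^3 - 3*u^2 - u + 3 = (u - 3)*(u - 1)*(u + 1)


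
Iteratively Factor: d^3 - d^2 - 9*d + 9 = (d + 3)*(d^2 - 4*d + 3) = (d - 1)*(d + 3)*(d - 3)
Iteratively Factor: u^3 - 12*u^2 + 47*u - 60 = (u - 5)*(u^2 - 7*u + 12) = (u - 5)*(u - 3)*(u - 4)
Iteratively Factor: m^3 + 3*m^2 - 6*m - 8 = (m + 4)*(m^2 - m - 2) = (m - 2)*(m + 4)*(m + 1)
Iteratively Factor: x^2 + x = (x)*(x + 1)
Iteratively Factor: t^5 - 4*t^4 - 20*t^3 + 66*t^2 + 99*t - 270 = (t - 5)*(t^4 + t^3 - 15*t^2 - 9*t + 54) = (t - 5)*(t - 3)*(t^3 + 4*t^2 - 3*t - 18) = (t - 5)*(t - 3)*(t + 3)*(t^2 + t - 6) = (t - 5)*(t - 3)*(t - 2)*(t + 3)*(t + 3)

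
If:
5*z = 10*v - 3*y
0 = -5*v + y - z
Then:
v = -8*z/5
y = -7*z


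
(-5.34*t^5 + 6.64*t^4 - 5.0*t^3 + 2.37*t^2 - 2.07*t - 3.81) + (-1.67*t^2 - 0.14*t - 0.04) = -5.34*t^5 + 6.64*t^4 - 5.0*t^3 + 0.7*t^2 - 2.21*t - 3.85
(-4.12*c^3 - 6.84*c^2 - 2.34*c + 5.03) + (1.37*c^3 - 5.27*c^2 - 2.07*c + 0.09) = -2.75*c^3 - 12.11*c^2 - 4.41*c + 5.12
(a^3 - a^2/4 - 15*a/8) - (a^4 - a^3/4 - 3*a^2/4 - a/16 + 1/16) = -a^4 + 5*a^3/4 + a^2/2 - 29*a/16 - 1/16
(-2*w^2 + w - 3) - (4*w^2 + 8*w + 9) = -6*w^2 - 7*w - 12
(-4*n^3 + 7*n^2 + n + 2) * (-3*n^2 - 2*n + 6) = 12*n^5 - 13*n^4 - 41*n^3 + 34*n^2 + 2*n + 12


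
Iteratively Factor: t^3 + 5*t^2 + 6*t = (t + 2)*(t^2 + 3*t) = t*(t + 2)*(t + 3)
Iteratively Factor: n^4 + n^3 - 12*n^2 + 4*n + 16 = (n - 2)*(n^3 + 3*n^2 - 6*n - 8) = (n - 2)^2*(n^2 + 5*n + 4) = (n - 2)^2*(n + 4)*(n + 1)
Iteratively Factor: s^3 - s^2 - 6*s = (s - 3)*(s^2 + 2*s) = (s - 3)*(s + 2)*(s)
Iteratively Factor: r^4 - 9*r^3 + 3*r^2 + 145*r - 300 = (r - 5)*(r^3 - 4*r^2 - 17*r + 60) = (r - 5)*(r - 3)*(r^2 - r - 20) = (r - 5)*(r - 3)*(r + 4)*(r - 5)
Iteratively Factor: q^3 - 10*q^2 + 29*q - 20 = (q - 5)*(q^2 - 5*q + 4) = (q - 5)*(q - 4)*(q - 1)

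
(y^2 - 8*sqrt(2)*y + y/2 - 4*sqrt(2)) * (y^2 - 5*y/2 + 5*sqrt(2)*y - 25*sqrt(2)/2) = y^4 - 3*sqrt(2)*y^3 - 2*y^3 - 325*y^2/4 + 6*sqrt(2)*y^2 + 15*sqrt(2)*y/4 + 160*y + 100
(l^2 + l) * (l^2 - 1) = l^4 + l^3 - l^2 - l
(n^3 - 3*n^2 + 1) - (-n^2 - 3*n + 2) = n^3 - 2*n^2 + 3*n - 1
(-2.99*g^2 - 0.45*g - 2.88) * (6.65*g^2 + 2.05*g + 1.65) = -19.8835*g^4 - 9.122*g^3 - 25.008*g^2 - 6.6465*g - 4.752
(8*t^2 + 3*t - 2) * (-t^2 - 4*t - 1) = -8*t^4 - 35*t^3 - 18*t^2 + 5*t + 2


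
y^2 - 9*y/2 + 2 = (y - 4)*(y - 1/2)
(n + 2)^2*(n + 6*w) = n^3 + 6*n^2*w + 4*n^2 + 24*n*w + 4*n + 24*w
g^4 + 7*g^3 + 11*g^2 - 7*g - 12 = (g - 1)*(g + 1)*(g + 3)*(g + 4)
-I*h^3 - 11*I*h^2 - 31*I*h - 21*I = (h + 3)*(h + 7)*(-I*h - I)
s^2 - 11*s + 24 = (s - 8)*(s - 3)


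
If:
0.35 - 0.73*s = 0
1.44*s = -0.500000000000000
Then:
No Solution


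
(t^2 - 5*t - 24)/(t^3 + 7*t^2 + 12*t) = (t - 8)/(t*(t + 4))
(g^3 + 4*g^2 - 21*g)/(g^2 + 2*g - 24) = g*(g^2 + 4*g - 21)/(g^2 + 2*g - 24)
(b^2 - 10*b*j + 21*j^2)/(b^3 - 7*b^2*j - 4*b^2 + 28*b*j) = (b - 3*j)/(b*(b - 4))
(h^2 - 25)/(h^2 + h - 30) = (h + 5)/(h + 6)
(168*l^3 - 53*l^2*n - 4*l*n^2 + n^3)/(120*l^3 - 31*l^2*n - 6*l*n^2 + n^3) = (7*l + n)/(5*l + n)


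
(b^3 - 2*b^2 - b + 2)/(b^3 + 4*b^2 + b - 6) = (b^2 - b - 2)/(b^2 + 5*b + 6)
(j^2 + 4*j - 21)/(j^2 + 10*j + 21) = (j - 3)/(j + 3)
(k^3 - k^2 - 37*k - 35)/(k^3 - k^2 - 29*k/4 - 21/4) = 4*(k^2 - 2*k - 35)/(4*k^2 - 8*k - 21)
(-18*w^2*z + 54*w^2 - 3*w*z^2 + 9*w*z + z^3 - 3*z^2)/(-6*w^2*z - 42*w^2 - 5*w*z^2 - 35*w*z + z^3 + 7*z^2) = (3*w*z - 9*w + z^2 - 3*z)/(w*z + 7*w + z^2 + 7*z)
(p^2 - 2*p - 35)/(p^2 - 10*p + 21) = (p + 5)/(p - 3)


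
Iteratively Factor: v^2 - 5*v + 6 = (v - 3)*(v - 2)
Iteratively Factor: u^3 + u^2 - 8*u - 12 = (u - 3)*(u^2 + 4*u + 4) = (u - 3)*(u + 2)*(u + 2)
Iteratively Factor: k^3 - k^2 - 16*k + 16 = (k - 1)*(k^2 - 16) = (k - 1)*(k + 4)*(k - 4)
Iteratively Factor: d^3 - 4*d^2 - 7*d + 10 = (d + 2)*(d^2 - 6*d + 5) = (d - 1)*(d + 2)*(d - 5)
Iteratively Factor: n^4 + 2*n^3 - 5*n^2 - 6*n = (n + 1)*(n^3 + n^2 - 6*n) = (n + 1)*(n + 3)*(n^2 - 2*n) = n*(n + 1)*(n + 3)*(n - 2)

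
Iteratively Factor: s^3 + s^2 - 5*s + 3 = (s + 3)*(s^2 - 2*s + 1) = (s - 1)*(s + 3)*(s - 1)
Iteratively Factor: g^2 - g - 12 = (g - 4)*(g + 3)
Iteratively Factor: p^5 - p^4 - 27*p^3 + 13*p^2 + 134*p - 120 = (p - 2)*(p^4 + p^3 - 25*p^2 - 37*p + 60) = (p - 5)*(p - 2)*(p^3 + 6*p^2 + 5*p - 12) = (p - 5)*(p - 2)*(p + 3)*(p^2 + 3*p - 4) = (p - 5)*(p - 2)*(p + 3)*(p + 4)*(p - 1)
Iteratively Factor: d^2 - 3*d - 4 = (d + 1)*(d - 4)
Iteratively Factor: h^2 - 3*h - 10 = (h + 2)*(h - 5)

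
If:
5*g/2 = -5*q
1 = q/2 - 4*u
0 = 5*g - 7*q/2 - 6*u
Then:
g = -4/19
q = 2/19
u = -9/38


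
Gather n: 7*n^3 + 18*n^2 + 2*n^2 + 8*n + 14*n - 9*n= 7*n^3 + 20*n^2 + 13*n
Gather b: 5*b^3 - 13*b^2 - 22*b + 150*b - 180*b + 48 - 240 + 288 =5*b^3 - 13*b^2 - 52*b + 96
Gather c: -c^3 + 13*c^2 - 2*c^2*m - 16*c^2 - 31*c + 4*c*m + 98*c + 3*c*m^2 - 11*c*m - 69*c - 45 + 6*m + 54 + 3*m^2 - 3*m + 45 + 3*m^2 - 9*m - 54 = -c^3 + c^2*(-2*m - 3) + c*(3*m^2 - 7*m - 2) + 6*m^2 - 6*m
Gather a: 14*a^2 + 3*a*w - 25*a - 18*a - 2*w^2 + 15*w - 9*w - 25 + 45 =14*a^2 + a*(3*w - 43) - 2*w^2 + 6*w + 20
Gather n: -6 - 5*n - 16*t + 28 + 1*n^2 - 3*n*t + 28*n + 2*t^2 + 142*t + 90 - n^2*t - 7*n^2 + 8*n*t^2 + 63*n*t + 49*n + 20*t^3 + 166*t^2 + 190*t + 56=n^2*(-t - 6) + n*(8*t^2 + 60*t + 72) + 20*t^3 + 168*t^2 + 316*t + 168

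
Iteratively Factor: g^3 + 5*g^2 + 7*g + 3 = (g + 1)*(g^2 + 4*g + 3) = (g + 1)*(g + 3)*(g + 1)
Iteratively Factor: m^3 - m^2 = (m)*(m^2 - m) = m^2*(m - 1)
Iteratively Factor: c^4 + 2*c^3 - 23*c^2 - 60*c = (c - 5)*(c^3 + 7*c^2 + 12*c) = (c - 5)*(c + 3)*(c^2 + 4*c) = (c - 5)*(c + 3)*(c + 4)*(c)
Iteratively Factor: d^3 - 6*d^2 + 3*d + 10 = (d - 5)*(d^2 - d - 2) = (d - 5)*(d + 1)*(d - 2)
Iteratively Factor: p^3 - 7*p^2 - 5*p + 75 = (p - 5)*(p^2 - 2*p - 15) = (p - 5)^2*(p + 3)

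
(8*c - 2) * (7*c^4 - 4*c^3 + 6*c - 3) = 56*c^5 - 46*c^4 + 8*c^3 + 48*c^2 - 36*c + 6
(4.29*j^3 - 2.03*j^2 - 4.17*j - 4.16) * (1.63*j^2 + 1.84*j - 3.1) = 6.9927*j^5 + 4.5847*j^4 - 23.8313*j^3 - 8.1606*j^2 + 5.2726*j + 12.896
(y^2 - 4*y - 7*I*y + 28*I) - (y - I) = y^2 - 5*y - 7*I*y + 29*I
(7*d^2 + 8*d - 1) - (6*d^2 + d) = d^2 + 7*d - 1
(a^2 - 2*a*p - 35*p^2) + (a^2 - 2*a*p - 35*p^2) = 2*a^2 - 4*a*p - 70*p^2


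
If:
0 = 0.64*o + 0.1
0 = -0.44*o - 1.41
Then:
No Solution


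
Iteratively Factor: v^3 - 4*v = (v + 2)*(v^2 - 2*v) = (v - 2)*(v + 2)*(v)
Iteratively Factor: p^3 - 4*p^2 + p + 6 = (p - 3)*(p^2 - p - 2) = (p - 3)*(p - 2)*(p + 1)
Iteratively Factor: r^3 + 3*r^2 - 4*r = (r - 1)*(r^2 + 4*r) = (r - 1)*(r + 4)*(r)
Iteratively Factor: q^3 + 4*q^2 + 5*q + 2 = (q + 1)*(q^2 + 3*q + 2) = (q + 1)*(q + 2)*(q + 1)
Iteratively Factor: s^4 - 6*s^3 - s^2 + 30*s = (s + 2)*(s^3 - 8*s^2 + 15*s) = s*(s + 2)*(s^2 - 8*s + 15) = s*(s - 5)*(s + 2)*(s - 3)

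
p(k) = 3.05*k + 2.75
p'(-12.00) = 3.05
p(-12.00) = -33.85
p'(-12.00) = 3.05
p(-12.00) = -33.85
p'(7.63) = 3.05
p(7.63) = 26.02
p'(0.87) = 3.05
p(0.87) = 5.40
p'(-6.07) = 3.05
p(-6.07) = -15.76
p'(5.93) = 3.05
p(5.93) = 20.84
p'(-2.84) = 3.05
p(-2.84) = -5.91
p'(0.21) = 3.05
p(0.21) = 3.39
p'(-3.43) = 3.05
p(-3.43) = -7.71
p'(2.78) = 3.05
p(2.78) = 11.23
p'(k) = 3.05000000000000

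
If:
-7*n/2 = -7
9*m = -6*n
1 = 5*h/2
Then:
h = 2/5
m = -4/3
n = 2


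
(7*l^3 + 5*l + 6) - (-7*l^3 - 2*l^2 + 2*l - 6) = 14*l^3 + 2*l^2 + 3*l + 12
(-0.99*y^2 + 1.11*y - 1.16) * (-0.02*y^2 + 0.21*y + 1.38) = 0.0198*y^4 - 0.2301*y^3 - 1.1099*y^2 + 1.2882*y - 1.6008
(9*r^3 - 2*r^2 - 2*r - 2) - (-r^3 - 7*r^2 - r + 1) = 10*r^3 + 5*r^2 - r - 3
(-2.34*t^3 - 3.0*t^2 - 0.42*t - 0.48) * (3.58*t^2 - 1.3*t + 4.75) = -8.3772*t^5 - 7.698*t^4 - 8.7186*t^3 - 15.4224*t^2 - 1.371*t - 2.28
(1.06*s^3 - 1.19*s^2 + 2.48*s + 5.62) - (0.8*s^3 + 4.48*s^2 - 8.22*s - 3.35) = 0.26*s^3 - 5.67*s^2 + 10.7*s + 8.97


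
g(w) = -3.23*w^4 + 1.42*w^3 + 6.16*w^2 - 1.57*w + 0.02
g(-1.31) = -0.06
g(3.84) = -537.08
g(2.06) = -22.83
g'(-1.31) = 18.65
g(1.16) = 2.86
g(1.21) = 2.73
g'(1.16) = -1.71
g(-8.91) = -20858.37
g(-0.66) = 2.72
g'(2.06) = -71.06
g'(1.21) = -3.31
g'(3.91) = -660.58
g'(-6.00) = 2868.59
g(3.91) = -582.00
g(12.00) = -63655.30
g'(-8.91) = 9365.79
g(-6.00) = -4261.60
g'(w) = -12.92*w^3 + 4.26*w^2 + 12.32*w - 1.57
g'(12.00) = -21566.05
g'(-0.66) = -4.13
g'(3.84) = -623.02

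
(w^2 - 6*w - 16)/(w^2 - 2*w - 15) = (-w^2 + 6*w + 16)/(-w^2 + 2*w + 15)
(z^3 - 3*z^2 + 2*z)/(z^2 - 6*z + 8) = z*(z - 1)/(z - 4)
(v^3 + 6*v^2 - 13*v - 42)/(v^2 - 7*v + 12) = (v^2 + 9*v + 14)/(v - 4)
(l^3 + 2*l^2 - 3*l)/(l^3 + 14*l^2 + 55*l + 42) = l*(l^2 + 2*l - 3)/(l^3 + 14*l^2 + 55*l + 42)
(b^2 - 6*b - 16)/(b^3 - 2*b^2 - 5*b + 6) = (b - 8)/(b^2 - 4*b + 3)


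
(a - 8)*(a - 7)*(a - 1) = a^3 - 16*a^2 + 71*a - 56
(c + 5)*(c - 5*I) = c^2 + 5*c - 5*I*c - 25*I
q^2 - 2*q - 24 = (q - 6)*(q + 4)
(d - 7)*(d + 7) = d^2 - 49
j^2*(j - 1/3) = j^3 - j^2/3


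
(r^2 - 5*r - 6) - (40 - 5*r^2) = 6*r^2 - 5*r - 46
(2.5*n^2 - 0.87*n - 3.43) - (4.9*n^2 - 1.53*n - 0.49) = -2.4*n^2 + 0.66*n - 2.94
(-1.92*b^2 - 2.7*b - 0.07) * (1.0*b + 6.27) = -1.92*b^3 - 14.7384*b^2 - 16.999*b - 0.4389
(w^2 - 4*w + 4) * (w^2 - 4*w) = w^4 - 8*w^3 + 20*w^2 - 16*w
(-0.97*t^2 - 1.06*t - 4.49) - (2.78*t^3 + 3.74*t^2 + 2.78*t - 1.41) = -2.78*t^3 - 4.71*t^2 - 3.84*t - 3.08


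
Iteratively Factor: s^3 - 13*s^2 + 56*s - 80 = (s - 5)*(s^2 - 8*s + 16) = (s - 5)*(s - 4)*(s - 4)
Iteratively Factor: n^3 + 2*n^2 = (n)*(n^2 + 2*n) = n*(n + 2)*(n)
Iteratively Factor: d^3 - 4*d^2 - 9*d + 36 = (d + 3)*(d^2 - 7*d + 12) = (d - 4)*(d + 3)*(d - 3)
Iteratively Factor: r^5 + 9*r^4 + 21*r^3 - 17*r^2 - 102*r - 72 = (r - 2)*(r^4 + 11*r^3 + 43*r^2 + 69*r + 36) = (r - 2)*(r + 1)*(r^3 + 10*r^2 + 33*r + 36) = (r - 2)*(r + 1)*(r + 3)*(r^2 + 7*r + 12) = (r - 2)*(r + 1)*(r + 3)*(r + 4)*(r + 3)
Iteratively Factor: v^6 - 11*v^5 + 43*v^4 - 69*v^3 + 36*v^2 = (v - 1)*(v^5 - 10*v^4 + 33*v^3 - 36*v^2) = v*(v - 1)*(v^4 - 10*v^3 + 33*v^2 - 36*v) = v*(v - 3)*(v - 1)*(v^3 - 7*v^2 + 12*v) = v*(v - 3)^2*(v - 1)*(v^2 - 4*v) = v*(v - 4)*(v - 3)^2*(v - 1)*(v)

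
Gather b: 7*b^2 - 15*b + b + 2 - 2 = 7*b^2 - 14*b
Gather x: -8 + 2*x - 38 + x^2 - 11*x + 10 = x^2 - 9*x - 36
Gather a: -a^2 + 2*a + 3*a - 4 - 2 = -a^2 + 5*a - 6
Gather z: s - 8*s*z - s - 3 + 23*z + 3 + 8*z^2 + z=8*z^2 + z*(24 - 8*s)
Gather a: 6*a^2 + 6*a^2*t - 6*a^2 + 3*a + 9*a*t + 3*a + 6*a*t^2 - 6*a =6*a^2*t + a*(6*t^2 + 9*t)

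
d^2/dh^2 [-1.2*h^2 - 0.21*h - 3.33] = -2.40000000000000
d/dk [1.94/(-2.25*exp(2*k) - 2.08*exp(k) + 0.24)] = (8.73*exp(k) + 4.0352)*exp(k)/(2.25*exp(2*k) + 2.08*exp(k) - 0.24)^2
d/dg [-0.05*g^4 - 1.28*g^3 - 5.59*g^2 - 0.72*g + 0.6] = -0.2*g^3 - 3.84*g^2 - 11.18*g - 0.72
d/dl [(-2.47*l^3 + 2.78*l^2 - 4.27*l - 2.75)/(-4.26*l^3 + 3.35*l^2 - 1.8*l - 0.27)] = (-3.5527136788005e-15*l^5 + 3.56829999999999*l^4 - 27.4884*l^3 - 23.8438*l^2 + 16.9238*l - 3.7971)/(18.1476*l^6 - 28.542*l^5 + 26.5585*l^4 - 9.7596*l^3 + 1.431*l^2 + 0.972*l + 0.0729)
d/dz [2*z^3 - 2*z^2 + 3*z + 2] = 6*z^2 - 4*z + 3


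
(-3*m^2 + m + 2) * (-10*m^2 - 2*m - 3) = 30*m^4 - 4*m^3 - 13*m^2 - 7*m - 6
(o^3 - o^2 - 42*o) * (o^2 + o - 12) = o^5 - 55*o^3 - 30*o^2 + 504*o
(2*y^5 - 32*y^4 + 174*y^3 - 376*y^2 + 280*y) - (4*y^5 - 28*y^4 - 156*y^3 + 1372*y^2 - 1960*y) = -2*y^5 - 4*y^4 + 330*y^3 - 1748*y^2 + 2240*y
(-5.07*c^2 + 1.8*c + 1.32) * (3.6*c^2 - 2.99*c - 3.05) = -18.252*c^4 + 21.6393*c^3 + 14.8335*c^2 - 9.4368*c - 4.026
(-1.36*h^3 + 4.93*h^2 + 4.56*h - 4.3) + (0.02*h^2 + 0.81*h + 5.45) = -1.36*h^3 + 4.95*h^2 + 5.37*h + 1.15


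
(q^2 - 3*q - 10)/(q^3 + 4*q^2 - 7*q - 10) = (q^2 - 3*q - 10)/(q^3 + 4*q^2 - 7*q - 10)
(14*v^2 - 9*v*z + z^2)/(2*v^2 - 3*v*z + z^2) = (-7*v + z)/(-v + z)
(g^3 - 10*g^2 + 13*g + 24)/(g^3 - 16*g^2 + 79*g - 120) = (g + 1)/(g - 5)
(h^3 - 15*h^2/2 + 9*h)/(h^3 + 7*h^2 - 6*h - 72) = h*(2*h^2 - 15*h + 18)/(2*(h^3 + 7*h^2 - 6*h - 72))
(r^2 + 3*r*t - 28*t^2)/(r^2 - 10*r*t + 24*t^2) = (r + 7*t)/(r - 6*t)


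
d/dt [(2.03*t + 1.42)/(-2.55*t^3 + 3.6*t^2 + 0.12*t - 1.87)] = (10.353*t^3 + 3.555*t^2 - 10.224*t - 3.9665)/(6.5025*t^6 - 18.36*t^5 + 12.348*t^4 + 10.401*t^3 - 13.4496*t^2 - 0.4488*t + 3.4969)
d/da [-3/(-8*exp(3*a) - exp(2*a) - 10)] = (-72*exp(a) - 6)*exp(2*a)/(8*exp(3*a) + exp(2*a) + 10)^2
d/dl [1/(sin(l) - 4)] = -cos(l)/(sin(l) - 4)^2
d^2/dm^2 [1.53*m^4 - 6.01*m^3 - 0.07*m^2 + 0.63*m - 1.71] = 18.36*m^2 - 36.06*m - 0.14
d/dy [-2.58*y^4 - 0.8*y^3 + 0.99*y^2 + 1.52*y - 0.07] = -10.32*y^3 - 2.4*y^2 + 1.98*y + 1.52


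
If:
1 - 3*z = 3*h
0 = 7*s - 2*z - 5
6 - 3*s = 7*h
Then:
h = 25/43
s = 83/129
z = -32/129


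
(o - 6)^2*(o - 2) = o^3 - 14*o^2 + 60*o - 72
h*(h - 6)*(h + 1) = h^3 - 5*h^2 - 6*h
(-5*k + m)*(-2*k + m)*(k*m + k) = 10*k^3*m + 10*k^3 - 7*k^2*m^2 - 7*k^2*m + k*m^3 + k*m^2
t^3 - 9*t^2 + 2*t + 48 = (t - 8)*(t - 3)*(t + 2)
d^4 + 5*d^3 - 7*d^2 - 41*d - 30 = (d - 3)*(d + 1)*(d + 2)*(d + 5)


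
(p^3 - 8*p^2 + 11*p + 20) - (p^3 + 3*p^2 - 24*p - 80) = -11*p^2 + 35*p + 100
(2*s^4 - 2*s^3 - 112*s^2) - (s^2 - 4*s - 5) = 2*s^4 - 2*s^3 - 113*s^2 + 4*s + 5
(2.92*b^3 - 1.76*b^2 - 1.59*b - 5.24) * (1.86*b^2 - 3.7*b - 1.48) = 5.4312*b^5 - 14.0776*b^4 - 0.766999999999999*b^3 - 1.2586*b^2 + 21.7412*b + 7.7552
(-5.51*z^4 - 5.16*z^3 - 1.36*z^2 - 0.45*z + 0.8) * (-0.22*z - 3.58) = 1.2122*z^5 + 20.861*z^4 + 18.772*z^3 + 4.9678*z^2 + 1.435*z - 2.864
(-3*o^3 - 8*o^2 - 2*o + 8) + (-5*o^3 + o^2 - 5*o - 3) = -8*o^3 - 7*o^2 - 7*o + 5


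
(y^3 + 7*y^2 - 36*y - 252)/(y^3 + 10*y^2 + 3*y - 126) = (y - 6)/(y - 3)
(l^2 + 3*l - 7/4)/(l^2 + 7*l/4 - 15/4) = (4*l^2 + 12*l - 7)/(4*l^2 + 7*l - 15)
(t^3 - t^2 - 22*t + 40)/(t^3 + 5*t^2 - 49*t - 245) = (t^2 - 6*t + 8)/(t^2 - 49)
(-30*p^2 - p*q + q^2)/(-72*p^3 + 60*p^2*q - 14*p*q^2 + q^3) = (5*p + q)/(12*p^2 - 8*p*q + q^2)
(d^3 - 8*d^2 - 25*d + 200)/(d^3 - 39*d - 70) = (d^2 - 13*d + 40)/(d^2 - 5*d - 14)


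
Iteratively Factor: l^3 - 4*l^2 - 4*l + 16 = (l - 2)*(l^2 - 2*l - 8) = (l - 4)*(l - 2)*(l + 2)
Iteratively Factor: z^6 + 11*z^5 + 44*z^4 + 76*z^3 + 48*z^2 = (z)*(z^5 + 11*z^4 + 44*z^3 + 76*z^2 + 48*z) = z*(z + 4)*(z^4 + 7*z^3 + 16*z^2 + 12*z) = z*(z + 3)*(z + 4)*(z^3 + 4*z^2 + 4*z) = z*(z + 2)*(z + 3)*(z + 4)*(z^2 + 2*z) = z^2*(z + 2)*(z + 3)*(z + 4)*(z + 2)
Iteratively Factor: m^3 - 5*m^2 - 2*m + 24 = (m - 3)*(m^2 - 2*m - 8) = (m - 3)*(m + 2)*(m - 4)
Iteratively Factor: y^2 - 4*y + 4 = (y - 2)*(y - 2)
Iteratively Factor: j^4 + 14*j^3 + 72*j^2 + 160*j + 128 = (j + 2)*(j^3 + 12*j^2 + 48*j + 64) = (j + 2)*(j + 4)*(j^2 + 8*j + 16) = (j + 2)*(j + 4)^2*(j + 4)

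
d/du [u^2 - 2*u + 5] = 2*u - 2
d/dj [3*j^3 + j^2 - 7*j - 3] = 9*j^2 + 2*j - 7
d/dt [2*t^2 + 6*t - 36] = 4*t + 6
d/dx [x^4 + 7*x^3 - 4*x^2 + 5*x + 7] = 4*x^3 + 21*x^2 - 8*x + 5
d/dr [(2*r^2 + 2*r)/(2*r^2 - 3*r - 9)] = 2*(-5*r^2 - 18*r - 9)/(4*r^4 - 12*r^3 - 27*r^2 + 54*r + 81)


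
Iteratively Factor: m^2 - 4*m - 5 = (m + 1)*(m - 5)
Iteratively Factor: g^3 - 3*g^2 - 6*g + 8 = (g - 4)*(g^2 + g - 2) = (g - 4)*(g + 2)*(g - 1)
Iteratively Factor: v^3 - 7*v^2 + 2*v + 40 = (v + 2)*(v^2 - 9*v + 20) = (v - 4)*(v + 2)*(v - 5)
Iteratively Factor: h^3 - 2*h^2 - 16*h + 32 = (h + 4)*(h^2 - 6*h + 8) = (h - 2)*(h + 4)*(h - 4)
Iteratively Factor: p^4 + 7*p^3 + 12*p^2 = (p)*(p^3 + 7*p^2 + 12*p) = p*(p + 4)*(p^2 + 3*p) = p^2*(p + 4)*(p + 3)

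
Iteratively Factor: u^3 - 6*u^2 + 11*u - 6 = (u - 1)*(u^2 - 5*u + 6) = (u - 3)*(u - 1)*(u - 2)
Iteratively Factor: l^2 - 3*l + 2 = (l - 1)*(l - 2)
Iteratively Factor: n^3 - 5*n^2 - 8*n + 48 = (n + 3)*(n^2 - 8*n + 16) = (n - 4)*(n + 3)*(n - 4)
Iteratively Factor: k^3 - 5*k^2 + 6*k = (k - 3)*(k^2 - 2*k) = (k - 3)*(k - 2)*(k)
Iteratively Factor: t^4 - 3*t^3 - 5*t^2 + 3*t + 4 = (t + 1)*(t^3 - 4*t^2 - t + 4) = (t + 1)^2*(t^2 - 5*t + 4) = (t - 1)*(t + 1)^2*(t - 4)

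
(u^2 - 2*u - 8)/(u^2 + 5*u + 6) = (u - 4)/(u + 3)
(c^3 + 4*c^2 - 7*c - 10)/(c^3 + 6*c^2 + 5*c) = (c - 2)/c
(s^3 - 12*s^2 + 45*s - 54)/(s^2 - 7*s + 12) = (s^2 - 9*s + 18)/(s - 4)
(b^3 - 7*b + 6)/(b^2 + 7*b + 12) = (b^2 - 3*b + 2)/(b + 4)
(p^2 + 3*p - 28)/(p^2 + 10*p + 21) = (p - 4)/(p + 3)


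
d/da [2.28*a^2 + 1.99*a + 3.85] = 4.56*a + 1.99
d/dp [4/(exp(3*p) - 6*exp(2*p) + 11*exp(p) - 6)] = (-12*exp(2*p) + 48*exp(p) - 44)*exp(p)/(exp(3*p) - 6*exp(2*p) + 11*exp(p) - 6)^2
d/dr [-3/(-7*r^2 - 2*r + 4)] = 6*(-7*r - 1)/(7*r^2 + 2*r - 4)^2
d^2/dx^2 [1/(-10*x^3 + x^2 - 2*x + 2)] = 2*((30*x - 1)*(10*x^3 - x^2 + 2*x - 2) - 4*(15*x^2 - x + 1)^2)/(10*x^3 - x^2 + 2*x - 2)^3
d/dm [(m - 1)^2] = 2*m - 2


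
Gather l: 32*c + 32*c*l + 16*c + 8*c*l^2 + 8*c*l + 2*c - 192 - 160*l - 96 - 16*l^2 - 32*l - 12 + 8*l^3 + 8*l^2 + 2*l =50*c + 8*l^3 + l^2*(8*c - 8) + l*(40*c - 190) - 300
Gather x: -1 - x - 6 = -x - 7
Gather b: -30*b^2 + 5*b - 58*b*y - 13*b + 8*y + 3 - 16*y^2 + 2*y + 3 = -30*b^2 + b*(-58*y - 8) - 16*y^2 + 10*y + 6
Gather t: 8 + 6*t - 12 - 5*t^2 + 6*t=-5*t^2 + 12*t - 4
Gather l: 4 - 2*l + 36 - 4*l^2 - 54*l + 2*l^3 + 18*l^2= 2*l^3 + 14*l^2 - 56*l + 40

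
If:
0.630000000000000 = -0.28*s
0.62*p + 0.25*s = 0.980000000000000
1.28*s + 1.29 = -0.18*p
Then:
No Solution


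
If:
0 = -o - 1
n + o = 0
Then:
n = 1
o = -1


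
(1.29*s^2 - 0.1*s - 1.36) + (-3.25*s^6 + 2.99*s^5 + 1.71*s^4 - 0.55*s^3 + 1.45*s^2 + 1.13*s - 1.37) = -3.25*s^6 + 2.99*s^5 + 1.71*s^4 - 0.55*s^3 + 2.74*s^2 + 1.03*s - 2.73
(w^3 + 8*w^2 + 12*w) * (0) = 0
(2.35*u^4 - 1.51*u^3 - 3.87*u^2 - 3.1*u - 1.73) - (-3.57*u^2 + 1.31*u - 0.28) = 2.35*u^4 - 1.51*u^3 - 0.3*u^2 - 4.41*u - 1.45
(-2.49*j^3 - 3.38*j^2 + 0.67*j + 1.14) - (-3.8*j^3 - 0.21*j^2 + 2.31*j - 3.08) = 1.31*j^3 - 3.17*j^2 - 1.64*j + 4.22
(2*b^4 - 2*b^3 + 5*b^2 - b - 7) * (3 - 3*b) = -6*b^5 + 12*b^4 - 21*b^3 + 18*b^2 + 18*b - 21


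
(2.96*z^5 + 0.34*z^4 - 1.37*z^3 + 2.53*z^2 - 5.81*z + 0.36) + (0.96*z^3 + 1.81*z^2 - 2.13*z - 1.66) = 2.96*z^5 + 0.34*z^4 - 0.41*z^3 + 4.34*z^2 - 7.94*z - 1.3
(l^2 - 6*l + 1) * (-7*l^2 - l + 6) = -7*l^4 + 41*l^3 + 5*l^2 - 37*l + 6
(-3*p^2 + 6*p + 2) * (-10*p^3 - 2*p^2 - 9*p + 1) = 30*p^5 - 54*p^4 - 5*p^3 - 61*p^2 - 12*p + 2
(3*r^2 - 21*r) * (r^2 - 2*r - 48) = 3*r^4 - 27*r^3 - 102*r^2 + 1008*r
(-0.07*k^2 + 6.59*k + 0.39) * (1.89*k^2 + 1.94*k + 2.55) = -0.1323*k^4 + 12.3193*k^3 + 13.3432*k^2 + 17.5611*k + 0.9945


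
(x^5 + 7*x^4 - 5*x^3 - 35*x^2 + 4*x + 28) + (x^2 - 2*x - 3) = x^5 + 7*x^4 - 5*x^3 - 34*x^2 + 2*x + 25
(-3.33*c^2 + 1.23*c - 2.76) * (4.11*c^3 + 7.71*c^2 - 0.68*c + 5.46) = -13.6863*c^5 - 20.619*c^4 + 0.4041*c^3 - 40.2978*c^2 + 8.5926*c - 15.0696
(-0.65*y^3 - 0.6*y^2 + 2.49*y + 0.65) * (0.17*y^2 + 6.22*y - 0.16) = -0.1105*y^5 - 4.145*y^4 - 3.2047*y^3 + 15.6943*y^2 + 3.6446*y - 0.104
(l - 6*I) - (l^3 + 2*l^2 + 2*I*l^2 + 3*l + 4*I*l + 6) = -l^3 - 2*l^2 - 2*I*l^2 - 2*l - 4*I*l - 6 - 6*I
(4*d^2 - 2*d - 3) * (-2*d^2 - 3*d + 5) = -8*d^4 - 8*d^3 + 32*d^2 - d - 15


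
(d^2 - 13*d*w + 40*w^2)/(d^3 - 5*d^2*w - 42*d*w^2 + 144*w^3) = (-d + 5*w)/(-d^2 - 3*d*w + 18*w^2)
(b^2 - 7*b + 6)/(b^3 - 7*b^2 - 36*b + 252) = (b - 1)/(b^2 - b - 42)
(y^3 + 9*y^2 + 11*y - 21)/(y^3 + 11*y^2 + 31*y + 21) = (y - 1)/(y + 1)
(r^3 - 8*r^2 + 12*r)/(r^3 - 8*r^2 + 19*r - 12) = r*(r^2 - 8*r + 12)/(r^3 - 8*r^2 + 19*r - 12)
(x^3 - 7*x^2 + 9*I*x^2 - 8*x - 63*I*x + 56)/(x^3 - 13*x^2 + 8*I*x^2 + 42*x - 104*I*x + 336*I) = (x + I)/(x - 6)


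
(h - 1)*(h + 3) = h^2 + 2*h - 3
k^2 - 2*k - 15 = (k - 5)*(k + 3)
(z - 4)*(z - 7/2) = z^2 - 15*z/2 + 14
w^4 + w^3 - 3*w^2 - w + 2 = (w - 1)^2*(w + 1)*(w + 2)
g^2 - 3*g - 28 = (g - 7)*(g + 4)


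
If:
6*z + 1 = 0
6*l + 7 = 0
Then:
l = -7/6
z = -1/6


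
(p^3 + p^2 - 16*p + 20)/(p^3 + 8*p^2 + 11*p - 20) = (p^2 - 4*p + 4)/(p^2 + 3*p - 4)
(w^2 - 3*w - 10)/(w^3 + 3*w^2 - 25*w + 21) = (w^2 - 3*w - 10)/(w^3 + 3*w^2 - 25*w + 21)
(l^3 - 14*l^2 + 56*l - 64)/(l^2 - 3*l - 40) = (l^2 - 6*l + 8)/(l + 5)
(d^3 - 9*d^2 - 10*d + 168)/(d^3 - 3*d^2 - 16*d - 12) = (d^2 - 3*d - 28)/(d^2 + 3*d + 2)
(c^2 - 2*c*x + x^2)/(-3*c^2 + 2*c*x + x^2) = (-c + x)/(3*c + x)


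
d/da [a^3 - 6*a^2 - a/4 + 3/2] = 3*a^2 - 12*a - 1/4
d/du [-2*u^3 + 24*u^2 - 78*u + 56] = -6*u^2 + 48*u - 78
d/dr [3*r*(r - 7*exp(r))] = -21*r*exp(r) + 6*r - 21*exp(r)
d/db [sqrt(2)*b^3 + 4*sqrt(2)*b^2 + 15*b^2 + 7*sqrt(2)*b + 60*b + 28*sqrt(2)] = 3*sqrt(2)*b^2 + 8*sqrt(2)*b + 30*b + 7*sqrt(2) + 60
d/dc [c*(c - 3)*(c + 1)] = 3*c^2 - 4*c - 3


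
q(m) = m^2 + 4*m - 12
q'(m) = 2*m + 4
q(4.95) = 32.30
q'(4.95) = 13.90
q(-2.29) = -15.92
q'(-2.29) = -0.58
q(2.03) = 0.24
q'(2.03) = 8.06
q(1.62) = -2.90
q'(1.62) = 7.24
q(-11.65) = 77.12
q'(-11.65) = -19.30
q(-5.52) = -3.61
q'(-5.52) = -7.04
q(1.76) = -1.86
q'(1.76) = 7.52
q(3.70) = 16.49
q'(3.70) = 11.40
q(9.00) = 105.00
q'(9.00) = 22.00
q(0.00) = -12.00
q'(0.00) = 4.00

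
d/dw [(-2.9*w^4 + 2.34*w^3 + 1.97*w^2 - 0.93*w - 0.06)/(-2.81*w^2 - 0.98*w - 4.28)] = (16.298*w^5 + 1.9506*w^4 + 45.0616*w^3 - 34.5895*w^2 - 17.2004*w + 3.9216)/(7.8961*w^4 + 5.5076*w^3 + 25.014*w^2 + 8.3888*w + 18.3184)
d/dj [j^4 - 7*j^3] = j^2*(4*j - 21)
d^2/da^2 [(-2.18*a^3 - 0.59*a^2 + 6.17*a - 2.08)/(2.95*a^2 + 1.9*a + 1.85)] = (5.6843418860808e-14*a^4 + 122.05785*a^3 - 135.26385*a^2 - 316.75335*a - 39.72805)/(25.672375*a^6 + 49.60425*a^5 + 80.247375*a^4 + 69.0745*a^3 + 50.324625*a^2 + 19.50825*a + 6.331625)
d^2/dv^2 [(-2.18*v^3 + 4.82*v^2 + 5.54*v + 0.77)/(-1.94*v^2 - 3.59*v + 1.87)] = (-1.4210854715202e-14*v^4 + 97.4473800000001*v^3 - 210.113772*v^2 - 107.025072*v - 133.527966)/(7.301384*v^6 + 40.533972*v^5 + 53.894946*v^4 - 31.874533*v^3 - 51.950283*v^2 + 37.661613*v - 6.539203)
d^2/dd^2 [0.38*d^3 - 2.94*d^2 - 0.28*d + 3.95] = 2.28*d - 5.88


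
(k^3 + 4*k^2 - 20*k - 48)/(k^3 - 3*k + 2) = (k^2 + 2*k - 24)/(k^2 - 2*k + 1)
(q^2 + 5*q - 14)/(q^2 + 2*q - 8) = (q + 7)/(q + 4)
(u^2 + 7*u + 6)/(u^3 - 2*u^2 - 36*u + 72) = (u + 1)/(u^2 - 8*u + 12)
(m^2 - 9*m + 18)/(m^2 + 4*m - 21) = (m - 6)/(m + 7)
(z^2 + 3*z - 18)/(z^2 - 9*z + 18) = (z + 6)/(z - 6)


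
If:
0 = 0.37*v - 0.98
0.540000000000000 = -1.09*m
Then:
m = -0.50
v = 2.65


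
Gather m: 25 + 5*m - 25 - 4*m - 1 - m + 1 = 0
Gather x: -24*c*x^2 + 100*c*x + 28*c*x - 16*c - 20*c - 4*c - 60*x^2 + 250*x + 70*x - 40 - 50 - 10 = -40*c + x^2*(-24*c - 60) + x*(128*c + 320) - 100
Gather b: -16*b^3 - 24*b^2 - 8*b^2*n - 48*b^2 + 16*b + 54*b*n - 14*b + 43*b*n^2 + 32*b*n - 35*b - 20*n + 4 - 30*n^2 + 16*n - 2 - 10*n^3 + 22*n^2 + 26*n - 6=-16*b^3 + b^2*(-8*n - 72) + b*(43*n^2 + 86*n - 33) - 10*n^3 - 8*n^2 + 22*n - 4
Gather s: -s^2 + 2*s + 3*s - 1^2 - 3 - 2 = -s^2 + 5*s - 6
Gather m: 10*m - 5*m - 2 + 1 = 5*m - 1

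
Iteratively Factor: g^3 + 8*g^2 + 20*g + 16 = (g + 4)*(g^2 + 4*g + 4) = (g + 2)*(g + 4)*(g + 2)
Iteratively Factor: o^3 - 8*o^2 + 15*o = (o - 3)*(o^2 - 5*o) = o*(o - 3)*(o - 5)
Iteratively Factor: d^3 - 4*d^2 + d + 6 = (d - 2)*(d^2 - 2*d - 3) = (d - 2)*(d + 1)*(d - 3)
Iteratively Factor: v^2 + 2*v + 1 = (v + 1)*(v + 1)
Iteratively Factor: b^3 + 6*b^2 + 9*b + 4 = (b + 1)*(b^2 + 5*b + 4) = (b + 1)^2*(b + 4)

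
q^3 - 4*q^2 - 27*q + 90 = (q - 6)*(q - 3)*(q + 5)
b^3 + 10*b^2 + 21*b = b*(b + 3)*(b + 7)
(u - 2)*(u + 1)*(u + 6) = u^3 + 5*u^2 - 8*u - 12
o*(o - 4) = o^2 - 4*o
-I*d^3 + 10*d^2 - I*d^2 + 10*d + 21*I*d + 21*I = (d + 3*I)*(d + 7*I)*(-I*d - I)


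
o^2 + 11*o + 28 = (o + 4)*(o + 7)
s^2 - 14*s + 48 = (s - 8)*(s - 6)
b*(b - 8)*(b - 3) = b^3 - 11*b^2 + 24*b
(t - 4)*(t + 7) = t^2 + 3*t - 28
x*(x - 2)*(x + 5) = x^3 + 3*x^2 - 10*x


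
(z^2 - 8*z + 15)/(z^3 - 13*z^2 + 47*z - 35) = (z - 3)/(z^2 - 8*z + 7)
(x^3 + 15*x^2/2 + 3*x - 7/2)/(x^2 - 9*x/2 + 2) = (x^2 + 8*x + 7)/(x - 4)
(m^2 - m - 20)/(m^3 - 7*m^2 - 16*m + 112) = (m - 5)/(m^2 - 11*m + 28)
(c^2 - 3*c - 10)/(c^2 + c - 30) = (c + 2)/(c + 6)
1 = 1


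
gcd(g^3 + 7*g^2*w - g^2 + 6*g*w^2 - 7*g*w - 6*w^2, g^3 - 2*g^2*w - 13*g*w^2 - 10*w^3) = g + w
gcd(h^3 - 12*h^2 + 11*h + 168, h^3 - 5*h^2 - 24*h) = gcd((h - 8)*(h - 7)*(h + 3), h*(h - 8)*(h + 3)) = h^2 - 5*h - 24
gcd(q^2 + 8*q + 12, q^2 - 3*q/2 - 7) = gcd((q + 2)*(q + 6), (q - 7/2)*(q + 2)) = q + 2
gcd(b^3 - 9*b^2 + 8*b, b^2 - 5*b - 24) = b - 8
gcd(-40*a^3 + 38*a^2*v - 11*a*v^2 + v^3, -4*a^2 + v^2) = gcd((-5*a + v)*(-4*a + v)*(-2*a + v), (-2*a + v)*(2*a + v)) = -2*a + v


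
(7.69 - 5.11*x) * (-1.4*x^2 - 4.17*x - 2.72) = 7.154*x^3 + 10.5427*x^2 - 18.1681*x - 20.9168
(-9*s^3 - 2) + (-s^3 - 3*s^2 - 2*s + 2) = -10*s^3 - 3*s^2 - 2*s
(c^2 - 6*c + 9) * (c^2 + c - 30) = c^4 - 5*c^3 - 27*c^2 + 189*c - 270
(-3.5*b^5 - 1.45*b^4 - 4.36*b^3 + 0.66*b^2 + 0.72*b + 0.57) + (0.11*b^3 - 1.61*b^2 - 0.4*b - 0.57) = -3.5*b^5 - 1.45*b^4 - 4.25*b^3 - 0.95*b^2 + 0.32*b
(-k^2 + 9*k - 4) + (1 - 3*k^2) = -4*k^2 + 9*k - 3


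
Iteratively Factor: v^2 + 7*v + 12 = (v + 4)*(v + 3)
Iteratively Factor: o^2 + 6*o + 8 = (o + 4)*(o + 2)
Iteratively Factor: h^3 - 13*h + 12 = (h - 1)*(h^2 + h - 12) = (h - 3)*(h - 1)*(h + 4)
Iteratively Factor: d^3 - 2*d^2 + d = (d - 1)*(d^2 - d) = d*(d - 1)*(d - 1)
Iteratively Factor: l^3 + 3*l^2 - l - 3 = (l - 1)*(l^2 + 4*l + 3) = (l - 1)*(l + 1)*(l + 3)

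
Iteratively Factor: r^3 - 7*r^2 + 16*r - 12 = (r - 2)*(r^2 - 5*r + 6) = (r - 2)^2*(r - 3)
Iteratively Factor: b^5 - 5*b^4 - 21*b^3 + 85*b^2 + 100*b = (b)*(b^4 - 5*b^3 - 21*b^2 + 85*b + 100) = b*(b - 5)*(b^3 - 21*b - 20) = b*(b - 5)*(b + 1)*(b^2 - b - 20) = b*(b - 5)^2*(b + 1)*(b + 4)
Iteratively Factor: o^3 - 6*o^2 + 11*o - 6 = (o - 3)*(o^2 - 3*o + 2) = (o - 3)*(o - 2)*(o - 1)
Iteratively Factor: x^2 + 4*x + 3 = (x + 1)*(x + 3)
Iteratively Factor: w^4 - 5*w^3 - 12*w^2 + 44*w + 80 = (w - 4)*(w^3 - w^2 - 16*w - 20) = (w - 5)*(w - 4)*(w^2 + 4*w + 4) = (w - 5)*(w - 4)*(w + 2)*(w + 2)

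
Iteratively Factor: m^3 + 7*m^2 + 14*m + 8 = (m + 2)*(m^2 + 5*m + 4) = (m + 1)*(m + 2)*(m + 4)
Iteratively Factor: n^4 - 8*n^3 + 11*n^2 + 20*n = (n + 1)*(n^3 - 9*n^2 + 20*n) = (n - 4)*(n + 1)*(n^2 - 5*n) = (n - 5)*(n - 4)*(n + 1)*(n)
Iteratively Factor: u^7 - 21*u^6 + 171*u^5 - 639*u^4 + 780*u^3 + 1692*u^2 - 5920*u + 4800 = (u - 3)*(u^6 - 18*u^5 + 117*u^4 - 288*u^3 - 84*u^2 + 1440*u - 1600) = (u - 4)*(u - 3)*(u^5 - 14*u^4 + 61*u^3 - 44*u^2 - 260*u + 400) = (u - 4)*(u - 3)*(u + 2)*(u^4 - 16*u^3 + 93*u^2 - 230*u + 200) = (u - 4)*(u - 3)*(u - 2)*(u + 2)*(u^3 - 14*u^2 + 65*u - 100) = (u - 4)^2*(u - 3)*(u - 2)*(u + 2)*(u^2 - 10*u + 25) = (u - 5)*(u - 4)^2*(u - 3)*(u - 2)*(u + 2)*(u - 5)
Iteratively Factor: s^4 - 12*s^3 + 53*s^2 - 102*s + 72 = (s - 2)*(s^3 - 10*s^2 + 33*s - 36) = (s - 4)*(s - 2)*(s^2 - 6*s + 9) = (s - 4)*(s - 3)*(s - 2)*(s - 3)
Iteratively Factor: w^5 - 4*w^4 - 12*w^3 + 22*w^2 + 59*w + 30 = (w + 1)*(w^4 - 5*w^3 - 7*w^2 + 29*w + 30) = (w - 5)*(w + 1)*(w^3 - 7*w - 6) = (w - 5)*(w + 1)^2*(w^2 - w - 6) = (w - 5)*(w + 1)^2*(w + 2)*(w - 3)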